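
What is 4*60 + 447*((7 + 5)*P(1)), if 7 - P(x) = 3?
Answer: 21696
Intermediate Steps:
P(x) = 4 (P(x) = 7 - 1*3 = 7 - 3 = 4)
4*60 + 447*((7 + 5)*P(1)) = 4*60 + 447*((7 + 5)*4) = 240 + 447*(12*4) = 240 + 447*48 = 240 + 21456 = 21696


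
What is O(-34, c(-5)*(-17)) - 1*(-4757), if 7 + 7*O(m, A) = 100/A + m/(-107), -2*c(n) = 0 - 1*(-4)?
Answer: 60564076/12733 ≈ 4756.5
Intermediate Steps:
c(n) = -2 (c(n) = -(0 - 1*(-4))/2 = -(0 + 4)/2 = -1/2*4 = -2)
O(m, A) = -1 - m/749 + 100/(7*A) (O(m, A) = -1 + (100/A + m/(-107))/7 = -1 + (100/A + m*(-1/107))/7 = -1 + (100/A - m/107)/7 = -1 + (-m/749 + 100/(7*A)) = -1 - m/749 + 100/(7*A))
O(-34, c(-5)*(-17)) - 1*(-4757) = (10700 - (-2*(-17))*(749 - 34))/(749*((-2*(-17)))) - 1*(-4757) = (1/749)*(10700 - 1*34*715)/34 + 4757 = (1/749)*(1/34)*(10700 - 24310) + 4757 = (1/749)*(1/34)*(-13610) + 4757 = -6805/12733 + 4757 = 60564076/12733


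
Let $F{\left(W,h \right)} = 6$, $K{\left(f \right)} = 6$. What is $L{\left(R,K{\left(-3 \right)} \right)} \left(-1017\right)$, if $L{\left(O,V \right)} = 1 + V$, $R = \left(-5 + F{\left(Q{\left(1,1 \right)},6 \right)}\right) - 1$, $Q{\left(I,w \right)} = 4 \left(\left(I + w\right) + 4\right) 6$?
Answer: $-7119$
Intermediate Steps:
$Q{\left(I,w \right)} = 96 + 24 I + 24 w$ ($Q{\left(I,w \right)} = 4 \left(4 + I + w\right) 6 = \left(16 + 4 I + 4 w\right) 6 = 96 + 24 I + 24 w$)
$R = 0$ ($R = \left(-5 + 6\right) - 1 = 1 - 1 = 0$)
$L{\left(R,K{\left(-3 \right)} \right)} \left(-1017\right) = \left(1 + 6\right) \left(-1017\right) = 7 \left(-1017\right) = -7119$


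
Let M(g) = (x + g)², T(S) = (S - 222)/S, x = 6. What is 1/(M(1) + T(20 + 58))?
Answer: 13/613 ≈ 0.021207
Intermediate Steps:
T(S) = (-222 + S)/S
M(g) = (6 + g)²
1/(M(1) + T(20 + 58)) = 1/((6 + 1)² + (-222 + (20 + 58))/(20 + 58)) = 1/(7² + (-222 + 78)/78) = 1/(49 + (1/78)*(-144)) = 1/(49 - 24/13) = 1/(613/13) = 13/613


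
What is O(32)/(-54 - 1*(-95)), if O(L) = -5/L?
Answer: -5/1312 ≈ -0.0038110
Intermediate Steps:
O(32)/(-54 - 1*(-95)) = (-5/32)/(-54 - 1*(-95)) = (-5*1/32)/(-54 + 95) = -5/32/41 = -5/32*1/41 = -5/1312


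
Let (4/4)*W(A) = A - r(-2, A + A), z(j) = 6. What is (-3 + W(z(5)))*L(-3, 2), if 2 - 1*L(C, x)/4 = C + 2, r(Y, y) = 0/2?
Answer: 36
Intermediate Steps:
r(Y, y) = 0 (r(Y, y) = 0*(½) = 0)
L(C, x) = -4*C (L(C, x) = 8 - 4*(C + 2) = 8 - 4*(2 + C) = 8 + (-8 - 4*C) = -4*C)
W(A) = A (W(A) = A - 1*0 = A + 0 = A)
(-3 + W(z(5)))*L(-3, 2) = (-3 + 6)*(-4*(-3)) = 3*12 = 36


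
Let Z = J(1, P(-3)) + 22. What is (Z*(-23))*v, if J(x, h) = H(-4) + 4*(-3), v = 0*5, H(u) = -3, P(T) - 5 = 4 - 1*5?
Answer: 0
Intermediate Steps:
P(T) = 4 (P(T) = 5 + (4 - 1*5) = 5 + (4 - 5) = 5 - 1 = 4)
v = 0
J(x, h) = -15 (J(x, h) = -3 + 4*(-3) = -3 - 12 = -15)
Z = 7 (Z = -15 + 22 = 7)
(Z*(-23))*v = (7*(-23))*0 = -161*0 = 0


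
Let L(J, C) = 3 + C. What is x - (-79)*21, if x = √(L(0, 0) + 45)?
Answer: 1659 + 4*√3 ≈ 1665.9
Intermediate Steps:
x = 4*√3 (x = √((3 + 0) + 45) = √(3 + 45) = √48 = 4*√3 ≈ 6.9282)
x - (-79)*21 = 4*√3 - (-79)*21 = 4*√3 - 79*(-21) = 4*√3 + 1659 = 1659 + 4*√3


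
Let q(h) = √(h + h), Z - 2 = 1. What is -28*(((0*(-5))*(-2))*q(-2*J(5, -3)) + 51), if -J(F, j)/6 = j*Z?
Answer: -1428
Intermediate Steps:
Z = 3 (Z = 2 + 1 = 3)
J(F, j) = -18*j (J(F, j) = -6*j*3 = -18*j)
q(h) = √2*√h (q(h) = √(2*h) = √2*√h)
-28*(((0*(-5))*(-2))*q(-2*J(5, -3)) + 51) = -28*(((0*(-5))*(-2))*(√2*√(-(-36)*(-3))) + 51) = -28*((0*(-2))*(√2*√(-2*54)) + 51) = -28*(0*(√2*√(-108)) + 51) = -28*(0*(√2*(6*I*√3)) + 51) = -28*(0*(6*I*√6) + 51) = -28*(0 + 51) = -28*51 = -1428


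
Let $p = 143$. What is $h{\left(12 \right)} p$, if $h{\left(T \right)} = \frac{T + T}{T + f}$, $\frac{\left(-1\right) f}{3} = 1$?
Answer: $\frac{1144}{3} \approx 381.33$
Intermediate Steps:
$f = -3$ ($f = \left(-3\right) 1 = -3$)
$h{\left(T \right)} = \frac{2 T}{-3 + T}$ ($h{\left(T \right)} = \frac{T + T}{T - 3} = \frac{2 T}{-3 + T}$)
$h{\left(12 \right)} p = 2 \cdot 12 \frac{1}{-3 + 12} \cdot 143 = 2 \cdot 12 \cdot \frac{1}{9} \cdot 143 = \frac{8}{3} \cdot 143 = \frac{1144}{3}$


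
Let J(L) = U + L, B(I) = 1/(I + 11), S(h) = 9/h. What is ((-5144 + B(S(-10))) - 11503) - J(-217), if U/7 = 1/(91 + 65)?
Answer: -258870227/15756 ≈ -16430.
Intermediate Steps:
U = 7/156 (U = 7/(91 + 65) = 7/156 ≈ 0.044872)
B(I) = 1/(11 + I)
J(L) = 7/156 + L
((-5144 + B(S(-10))) - 11503) - J(-217) = ((-5144 + 1/(11 + 9/(-10))) - 11503) - (7/156 - 217) = ((-5144 + 1/(11 + 9*(-1/10))) - 11503) - 1*(-33845/156) = ((-5144 + 1/(11 - 9/10)) - 11503) + 33845/156 = ((-5144 + 1/(101/10)) - 11503) + 33845/156 = ((-5144 + 10/101) - 11503) + 33845/156 = (-519534/101 - 11503) + 33845/156 = -1681337/101 + 33845/156 = -258870227/15756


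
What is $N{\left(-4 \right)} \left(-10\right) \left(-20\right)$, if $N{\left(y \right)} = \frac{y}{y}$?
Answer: $200$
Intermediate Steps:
$N{\left(y \right)} = 1$
$N{\left(-4 \right)} \left(-10\right) \left(-20\right) = 1 \left(-10\right) \left(-20\right) = \left(-10\right) \left(-20\right) = 200$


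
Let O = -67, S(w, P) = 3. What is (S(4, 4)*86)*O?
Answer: -17286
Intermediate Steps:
(S(4, 4)*86)*O = (3*86)*(-67) = 258*(-67) = -17286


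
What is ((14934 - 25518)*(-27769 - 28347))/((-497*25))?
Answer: -84847392/1775 ≈ -47801.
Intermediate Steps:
((14934 - 25518)*(-27769 - 28347))/((-497*25)) = -10584*(-56116)/(-12425) = 593931744*(-1/12425) = -84847392/1775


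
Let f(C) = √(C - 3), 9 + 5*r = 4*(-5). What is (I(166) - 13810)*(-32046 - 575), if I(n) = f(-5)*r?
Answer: 450496010 + 1892018*I*√2/5 ≈ 4.505e+8 + 5.3514e+5*I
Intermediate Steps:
r = -29/5 (r = -9/5 + (4*(-5))/5 = -9/5 + (⅕)*(-20) = -9/5 - 4 = -29/5 ≈ -5.8000)
f(C) = √(-3 + C)
I(n) = -58*I*√2/5 (I(n) = √(-3 - 5)*(-29/5) = √(-8)*(-29/5) = (2*I*√2)*(-29/5) = -58*I*√2/5)
(I(166) - 13810)*(-32046 - 575) = (-58*I*√2/5 - 13810)*(-32046 - 575) = (-13810 - 58*I*√2/5)*(-32621) = 450496010 + 1892018*I*√2/5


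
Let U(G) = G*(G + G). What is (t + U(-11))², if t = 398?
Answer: 409600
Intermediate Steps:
U(G) = 2*G² (U(G) = G*(2*G) = 2*G²)
(t + U(-11))² = (398 + 2*(-11)²)² = (398 + 2*121)² = (398 + 242)² = 640² = 409600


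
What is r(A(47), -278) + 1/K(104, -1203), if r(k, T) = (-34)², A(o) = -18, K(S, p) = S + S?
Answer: 240449/208 ≈ 1156.0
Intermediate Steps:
K(S, p) = 2*S
r(k, T) = 1156
r(A(47), -278) + 1/K(104, -1203) = 1156 + 1/(2*104) = 1156 + 1/208 = 240449/208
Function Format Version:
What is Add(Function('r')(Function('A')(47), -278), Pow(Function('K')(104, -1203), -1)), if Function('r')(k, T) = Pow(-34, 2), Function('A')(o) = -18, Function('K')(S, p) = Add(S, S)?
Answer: Rational(240449, 208) ≈ 1156.0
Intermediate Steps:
Function('K')(S, p) = Mul(2, S)
Function('r')(k, T) = 1156
Add(Function('r')(Function('A')(47), -278), Pow(Function('K')(104, -1203), -1)) = Add(1156, Pow(Mul(2, 104), -1)) = Add(1156, Pow(208, -1)) = Add(1156, Rational(1, 208)) = Rational(240449, 208)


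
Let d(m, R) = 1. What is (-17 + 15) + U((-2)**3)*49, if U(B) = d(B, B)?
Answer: 47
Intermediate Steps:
U(B) = 1
(-17 + 15) + U((-2)**3)*49 = (-17 + 15) + 1*49 = -2 + 49 = 47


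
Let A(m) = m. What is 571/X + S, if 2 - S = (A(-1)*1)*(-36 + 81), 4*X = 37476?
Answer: 440914/9369 ≈ 47.061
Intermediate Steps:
X = 9369 (X = (1/4)*37476 = 9369)
S = 47 (S = 2 - (-1*1)*(-36 + 81) = 2 - (-1)*45 = 2 - 1*(-45) = 2 + 45 = 47)
571/X + S = 571/9369 + 47 = 440914/9369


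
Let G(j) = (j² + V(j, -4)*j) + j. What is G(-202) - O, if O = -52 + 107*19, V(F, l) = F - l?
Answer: 78617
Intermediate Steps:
G(j) = j + j² + j*(4 + j) (G(j) = (j² + (j - 1*(-4))*j) + j = (j² + (j + 4)*j) + j = (j² + (4 + j)*j) + j = (j² + j*(4 + j)) + j = j + j² + j*(4 + j))
O = 1981 (O = -52 + 2033 = 1981)
G(-202) - O = -202*(5 + 2*(-202)) - 1*1981 = -202*(5 - 404) - 1981 = -202*(-399) - 1981 = 80598 - 1981 = 78617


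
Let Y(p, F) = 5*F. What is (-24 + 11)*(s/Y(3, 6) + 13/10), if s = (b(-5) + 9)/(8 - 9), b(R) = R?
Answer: -91/6 ≈ -15.167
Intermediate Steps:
s = -4 (s = (-5 + 9)/(8 - 9) = 4/(-1) = 4*(-1) = -4)
(-24 + 11)*(s/Y(3, 6) + 13/10) = (-24 + 11)*(-4/(5*6) + 13/10) = -13*(-4/30 + 13*(1/10)) = -13*(-4*1/30 + 13/10) = -13*(-2/15 + 13/10) = -13*7/6 = -91/6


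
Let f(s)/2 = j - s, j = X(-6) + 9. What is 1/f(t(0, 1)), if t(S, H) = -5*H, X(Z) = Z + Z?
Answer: ¼ ≈ 0.25000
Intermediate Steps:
X(Z) = 2*Z
j = -3 (j = 2*(-6) + 9 = -12 + 9 = -3)
f(s) = -6 - 2*s (f(s) = 2*(-3 - s) = -6 - 2*s)
1/f(t(0, 1)) = 1/(-6 - (-10)) = 1/(-6 - 2*(-5)) = 1/(-6 + 10) = 1/4 = ¼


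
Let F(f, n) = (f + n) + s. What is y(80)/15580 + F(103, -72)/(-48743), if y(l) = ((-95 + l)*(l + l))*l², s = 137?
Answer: -37434754872/37970797 ≈ -985.88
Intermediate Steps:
F(f, n) = 137 + f + n (F(f, n) = (f + n) + 137 = 137 + f + n)
y(l) = 2*l³*(-95 + l) (y(l) = ((-95 + l)*(2*l))*l² = (2*l*(-95 + l))*l² = 2*l³*(-95 + l))
y(80)/15580 + F(103, -72)/(-48743) = (2*80³*(-95 + 80))/15580 + (137 + 103 - 72)/(-48743) = (2*512000*(-15))*(1/15580) + 168*(-1/48743) = -15360000*1/15580 - 168/48743 = -768000/779 - 168/48743 = -37434754872/37970797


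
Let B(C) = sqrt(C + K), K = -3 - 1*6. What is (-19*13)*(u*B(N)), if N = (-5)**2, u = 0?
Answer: 0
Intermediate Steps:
N = 25
K = -9 (K = -3 - 6 = -9)
B(C) = sqrt(-9 + C) (B(C) = sqrt(C - 9) = sqrt(-9 + C))
(-19*13)*(u*B(N)) = (-19*13)*(0*sqrt(-9 + 25)) = -0*sqrt(16) = -0*4 = -247*0 = 0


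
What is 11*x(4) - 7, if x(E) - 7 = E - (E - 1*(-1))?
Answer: 59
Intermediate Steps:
x(E) = 6 (x(E) = 7 + (E - (E - 1*(-1))) = 7 + (E - (E + 1)) = 7 + (E - (1 + E)) = 7 + (E + (-1 - E)) = 7 - 1 = 6)
11*x(4) - 7 = 11*6 - 7 = 66 - 7 = 59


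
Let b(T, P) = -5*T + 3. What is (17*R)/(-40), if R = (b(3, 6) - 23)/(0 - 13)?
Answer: -119/104 ≈ -1.1442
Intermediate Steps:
b(T, P) = 3 - 5*T
R = 35/13 (R = ((3 - 5*3) - 23)/(0 - 13) = ((3 - 15) - 23)/(-13) = (-12 - 23)*(-1/13) = -35*(-1/13) = 35/13 ≈ 2.6923)
(17*R)/(-40) = (17*(35/13))/(-40) = (595/13)*(-1/40) = -119/104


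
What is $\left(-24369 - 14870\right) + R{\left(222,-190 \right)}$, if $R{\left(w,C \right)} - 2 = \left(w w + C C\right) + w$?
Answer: $46369$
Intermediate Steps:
$R{\left(w,C \right)} = 2 + w + C^{2} + w^{2}$ ($R{\left(w,C \right)} = 2 + \left(\left(w w + C C\right) + w\right) = 2 + \left(\left(w^{2} + C^{2}\right) + w\right) = 2 + \left(\left(C^{2} + w^{2}\right) + w\right) = 2 + \left(w + C^{2} + w^{2}\right) = 2 + w + C^{2} + w^{2}$)
$\left(-24369 - 14870\right) + R{\left(222,-190 \right)} = \left(-24369 - 14870\right) + \left(2 + 222 + \left(-190\right)^{2} + 222^{2}\right) = \left(-24369 - 14870\right) + \left(2 + 222 + 36100 + 49284\right) = -39239 + 85608 = 46369$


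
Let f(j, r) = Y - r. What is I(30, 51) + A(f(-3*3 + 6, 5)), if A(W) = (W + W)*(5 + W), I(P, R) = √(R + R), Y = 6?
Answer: 12 + √102 ≈ 22.100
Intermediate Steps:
I(P, R) = √2*√R (I(P, R) = √(2*R) = √2*√R)
f(j, r) = 6 - r
A(W) = 2*W*(5 + W) (A(W) = (2*W)*(5 + W) = 2*W*(5 + W))
I(30, 51) + A(f(-3*3 + 6, 5)) = √2*√51 + 2*(6 - 1*5)*(5 + (6 - 1*5)) = √102 + 2*(6 - 5)*(5 + (6 - 5)) = √102 + 2*1*(5 + 1) = √102 + 2*1*6 = √102 + 12 = 12 + √102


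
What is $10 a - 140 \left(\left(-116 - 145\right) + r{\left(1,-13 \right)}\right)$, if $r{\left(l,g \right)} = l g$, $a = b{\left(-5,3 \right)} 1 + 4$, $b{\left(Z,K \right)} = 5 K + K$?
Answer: $38580$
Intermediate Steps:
$b{\left(Z,K \right)} = 6 K$
$a = 22$ ($a = 6 \cdot 3 \cdot 1 + 4 = 18 \cdot 1 + 4 = 18 + 4 = 22$)
$r{\left(l,g \right)} = g l$
$10 a - 140 \left(\left(-116 - 145\right) + r{\left(1,-13 \right)}\right) = 10 \cdot 22 - 140 \left(\left(-116 - 145\right) - 13\right) = 220 - 140 \left(-261 - 13\right) = 220 - -38360 = 220 + 38360 = 38580$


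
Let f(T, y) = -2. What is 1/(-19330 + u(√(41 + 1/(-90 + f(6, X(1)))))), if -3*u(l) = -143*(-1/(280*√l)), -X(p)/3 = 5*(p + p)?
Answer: -1/(19330 + 143*√6*23^(¼)*419^(¾)/1055880) ≈ -5.1733e-5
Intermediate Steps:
X(p) = -30*p (X(p) = -15*(p + p) = -15*2*p = -30*p)
u(l) = -143/(840*√l) (u(l) = -(-143)/(3*((-280*√l))) = -(-143)*(-1/(280*√l))/3 = -143/(840*√l))
1/(-19330 + u(√(41 + 1/(-90 + f(6, X(1)))))) = 1/(-19330 - 143/(840*(41 + 1/(-90 - 2))^(¼))) = 1/(-19330 - 143/(840*(41 + 1/(-92))^(¼))) = 1/(-19330 - 143/(840*(41 - 1/92)^(¼))) = 1/(-19330 - 143*√6*23^(¼)*419^(¾)/1257/840) = 1/(-19330 - 143*√6*23^(¼)*419^(¾)/1055880)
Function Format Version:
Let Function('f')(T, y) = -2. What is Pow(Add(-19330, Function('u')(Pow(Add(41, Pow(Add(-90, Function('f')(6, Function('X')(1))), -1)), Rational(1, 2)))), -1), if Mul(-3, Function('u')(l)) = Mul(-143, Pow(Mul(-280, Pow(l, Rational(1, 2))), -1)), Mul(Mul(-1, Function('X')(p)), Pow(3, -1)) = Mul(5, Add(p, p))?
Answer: Mul(-1, Pow(Add(19330, Mul(Rational(143, 1055880), Pow(6, Rational(1, 2)), Pow(23, Rational(1, 4)), Pow(419, Rational(3, 4)))), -1)) ≈ -5.1733e-5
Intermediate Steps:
Function('X')(p) = Mul(-30, p) (Function('X')(p) = Mul(-3, Mul(5, Add(p, p))) = Mul(-3, Mul(5, Mul(2, p))) = Mul(-3, Mul(10, p)) = Mul(-30, p))
Function('u')(l) = Mul(Rational(-143, 840), Pow(l, Rational(-1, 2))) (Function('u')(l) = Mul(Rational(-1, 3), Mul(-143, Pow(Mul(-280, Pow(l, Rational(1, 2))), -1))) = Mul(Rational(-1, 3), Mul(-143, Mul(Rational(-1, 280), Pow(l, Rational(-1, 2))))) = Mul(Rational(-1, 3), Mul(Rational(143, 280), Pow(l, Rational(-1, 2)))) = Mul(Rational(-143, 840), Pow(l, Rational(-1, 2))))
Pow(Add(-19330, Function('u')(Pow(Add(41, Pow(Add(-90, Function('f')(6, Function('X')(1))), -1)), Rational(1, 2)))), -1) = Pow(Add(-19330, Mul(Rational(-143, 840), Pow(Pow(Add(41, Pow(Add(-90, -2), -1)), Rational(1, 2)), Rational(-1, 2)))), -1) = Pow(Add(-19330, Mul(Rational(-143, 840), Pow(Pow(Add(41, Pow(-92, -1)), Rational(1, 2)), Rational(-1, 2)))), -1) = Pow(Add(-19330, Mul(Rational(-143, 840), Pow(Pow(Add(41, Rational(-1, 92)), Rational(1, 2)), Rational(-1, 2)))), -1) = Pow(Add(-19330, Mul(Rational(-143, 840), Pow(Pow(Rational(3771, 92), Rational(1, 2)), Rational(-1, 2)))), -1) = Pow(Add(-19330, Mul(Rational(-143, 840), Pow(Mul(Rational(3, 46), Pow(9637, Rational(1, 2))), Rational(-1, 2)))), -1) = Pow(Add(-19330, Mul(Rational(-143, 840), Mul(Rational(1, 1257), Pow(6, Rational(1, 2)), Pow(23, Rational(1, 4)), Pow(419, Rational(3, 4))))), -1) = Pow(Add(-19330, Mul(Rational(-143, 1055880), Pow(6, Rational(1, 2)), Pow(23, Rational(1, 4)), Pow(419, Rational(3, 4)))), -1)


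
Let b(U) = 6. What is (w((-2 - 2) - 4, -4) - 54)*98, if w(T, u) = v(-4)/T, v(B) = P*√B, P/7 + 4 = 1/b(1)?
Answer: -5292 + 7889*I/12 ≈ -5292.0 + 657.42*I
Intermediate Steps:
P = -161/6 (P = -28 + 7/6 = -161/6 ≈ -26.833)
v(B) = -161*√B/6
w(T, u) = -161*I/(3*T) (w(T, u) = (-161*I/3)/T = -161*I/(3*T))
(w((-2 - 2) - 4, -4) - 54)*98 = (-161*I/(3*((-2 - 2) - 4)) - 54)*98 = (-161*I/(3*(-4 - 4)) - 54)*98 = (-161/3*I/(-8) - 54)*98 = (-161/3*I*(-⅛) - 54)*98 = (161*I/24 - 54)*98 = (-54 + 161*I/24)*98 = -5292 + 7889*I/12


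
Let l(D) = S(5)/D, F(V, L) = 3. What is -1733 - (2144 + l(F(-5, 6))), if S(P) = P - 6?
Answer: -11630/3 ≈ -3876.7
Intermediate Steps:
S(P) = -6 + P
l(D) = -1/D (l(D) = (-6 + 5)/D = -1/D)
-1733 - (2144 + l(F(-5, 6))) = -1733 - (2144 - 1/3) = -1733 - 1*6431/3 = -1733 - 6431/3 = -11630/3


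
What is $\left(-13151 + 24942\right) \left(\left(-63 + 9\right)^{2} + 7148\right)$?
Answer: $118664624$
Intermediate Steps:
$\left(-13151 + 24942\right) \left(\left(-63 + 9\right)^{2} + 7148\right) = 11791 \left(\left(-54\right)^{2} + 7148\right) = 11791 \left(2916 + 7148\right) = 11791 \cdot 10064 = 118664624$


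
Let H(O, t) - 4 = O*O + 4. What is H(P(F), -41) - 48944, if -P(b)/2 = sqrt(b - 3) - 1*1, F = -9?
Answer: -48980 - 16*I*sqrt(3) ≈ -48980.0 - 27.713*I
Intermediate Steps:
P(b) = 2 - 2*sqrt(-3 + b) (P(b) = -2*(sqrt(b - 3) - 1*1) = -2*(sqrt(-3 + b) - 1) = -2*(-1 + sqrt(-3 + b)) = 2 - 2*sqrt(-3 + b))
H(O, t) = 8 + O**2 (H(O, t) = 4 + (O*O + 4) = 4 + (O**2 + 4) = 4 + (4 + O**2) = 8 + O**2)
H(P(F), -41) - 48944 = (8 + (2 - 2*sqrt(-3 - 9))**2) - 48944 = (8 + (2 - 4*I*sqrt(3))**2) - 48944 = -48936 + (2 - 4*I*sqrt(3))**2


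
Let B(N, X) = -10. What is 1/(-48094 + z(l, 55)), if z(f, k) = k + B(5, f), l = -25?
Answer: -1/48049 ≈ -2.0812e-5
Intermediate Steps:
z(f, k) = -10 + k (z(f, k) = k - 10 = -10 + k)
1/(-48094 + z(l, 55)) = 1/(-48094 + (-10 + 55)) = 1/(-48094 + 45) = 1/(-48049) = -1/48049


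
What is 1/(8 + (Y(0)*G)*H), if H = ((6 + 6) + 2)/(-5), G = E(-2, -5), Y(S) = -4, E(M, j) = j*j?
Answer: 1/288 ≈ 0.0034722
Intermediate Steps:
E(M, j) = j²
G = 25 (G = (-5)² = 25)
H = -14/5 (H = -(12 + 2)/5 = -⅕*14 = -14/5 ≈ -2.8000)
1/(8 + (Y(0)*G)*H) = 1/(8 - 4*25*(-14/5)) = 1/(8 - 100*(-14/5)) = 1/(8 + 280) = 1/288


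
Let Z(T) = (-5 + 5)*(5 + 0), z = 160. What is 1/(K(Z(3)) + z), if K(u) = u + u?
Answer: 1/160 ≈ 0.0062500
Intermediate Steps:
Z(T) = 0 (Z(T) = 0*5 = 0)
K(u) = 2*u
1/(K(Z(3)) + z) = 1/(2*0 + 160) = 1/(0 + 160) = 1/160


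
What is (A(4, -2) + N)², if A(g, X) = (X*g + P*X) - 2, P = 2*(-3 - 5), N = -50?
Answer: 784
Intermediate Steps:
P = -16 (P = 2*(-8) = -16)
A(g, X) = -2 - 16*X + X*g (A(g, X) = (X*g - 16*X) - 2 = (-16*X + X*g) - 2 = -2 - 16*X + X*g)
(A(4, -2) + N)² = ((-2 - 16*(-2) - 2*4) - 50)² = ((-2 + 32 - 8) - 50)² = (22 - 50)² = (-28)² = 784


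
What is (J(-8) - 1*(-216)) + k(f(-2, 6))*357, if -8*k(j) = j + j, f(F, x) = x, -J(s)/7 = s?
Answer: -527/2 ≈ -263.50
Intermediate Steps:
J(s) = -7*s
k(j) = -j/4 (k(j) = -(j + j)/8 = -j/4)
(J(-8) - 1*(-216)) + k(f(-2, 6))*357 = (-7*(-8) - 1*(-216)) - ¼*6*357 = (56 + 216) - 3/2*357 = 272 - 1071/2 = -527/2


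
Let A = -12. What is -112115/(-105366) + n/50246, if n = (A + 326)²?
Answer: 471235189/155712354 ≈ 3.0263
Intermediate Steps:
n = 98596 (n = (-12 + 326)² = 314² = 98596)
-112115/(-105366) + n/50246 = -112115/(-105366) + 98596/50246 = -112115*(-1/105366) + 98596*(1/50246) = 6595/6198 + 49298/25123 = 471235189/155712354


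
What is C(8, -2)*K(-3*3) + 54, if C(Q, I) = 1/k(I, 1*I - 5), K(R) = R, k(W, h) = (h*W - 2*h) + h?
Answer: 375/7 ≈ 53.571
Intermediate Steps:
k(W, h) = -h + W*h (k(W, h) = (W*h - 2*h) + h = (-2*h + W*h) + h = -h + W*h)
C(Q, I) = 1/((-1 + I)*(-5 + I)) (C(Q, I) = 1/((1*I - 5)*(-1 + I)) = 1/((I - 5)*(-1 + I)) = 1/((-5 + I)*(-1 + I)) = 1/((-1 + I)*(-5 + I)))
C(8, -2)*K(-3*3) + 54 = (1/((-1 - 2)*(-5 - 2)))*(-3*3) + 54 = (1/(-3*(-7)))*(-9) + 54 = -⅓*(-⅐)*(-9) + 54 = (1/21)*(-9) + 54 = -3/7 + 54 = 375/7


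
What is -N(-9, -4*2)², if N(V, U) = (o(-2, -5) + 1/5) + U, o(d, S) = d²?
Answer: -361/25 ≈ -14.440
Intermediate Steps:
N(V, U) = 21/5 + U (N(V, U) = ((-2)² + 1/5) + U = (4 + ⅕) + U = 21/5 + U)
-N(-9, -4*2)² = -(21/5 - 4*2)² = -(21/5 - 8)² = -(-19/5)² = -1*361/25 = -361/25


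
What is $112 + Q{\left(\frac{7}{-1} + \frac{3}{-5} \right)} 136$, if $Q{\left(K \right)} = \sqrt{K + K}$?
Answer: $112 + \frac{272 i \sqrt{95}}{5} \approx 112.0 + 530.23 i$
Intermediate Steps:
$Q{\left(K \right)} = \sqrt{2} \sqrt{K}$ ($Q{\left(K \right)} = \sqrt{2 K} = \sqrt{2} \sqrt{K}$)
$112 + Q{\left(\frac{7}{-1} + \frac{3}{-5} \right)} 136 = 112 + \sqrt{2} \sqrt{\frac{7}{-1} + \frac{3}{-5}} \cdot 136 = 112 + \sqrt{2} \sqrt{7 \left(-1\right) + 3 \left(- \frac{1}{5}\right)} 136 = 112 + \sqrt{2} \sqrt{-7 - \frac{3}{5}} \cdot 136 = 112 + \sqrt{2} \sqrt{- \frac{38}{5}} \cdot 136 = 112 + \sqrt{2} \frac{i \sqrt{190}}{5} \cdot 136 = 112 + \frac{2 i \sqrt{95}}{5} \cdot 136 = 112 + \frac{272 i \sqrt{95}}{5}$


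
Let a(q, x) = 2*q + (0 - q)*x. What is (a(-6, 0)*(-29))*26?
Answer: 9048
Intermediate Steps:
a(q, x) = 2*q - q*x (a(q, x) = 2*q + (-q)*x = 2*q - q*x)
(a(-6, 0)*(-29))*26 = (-6*(2 - 1*0)*(-29))*26 = (-6*(2 + 0)*(-29))*26 = (-6*2*(-29))*26 = -12*(-29)*26 = 348*26 = 9048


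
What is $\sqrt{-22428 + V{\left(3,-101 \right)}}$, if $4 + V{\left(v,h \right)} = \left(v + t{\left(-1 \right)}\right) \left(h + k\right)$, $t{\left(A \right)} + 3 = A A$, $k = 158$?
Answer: $5 i \sqrt{895} \approx 149.58 i$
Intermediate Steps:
$t{\left(A \right)} = -3 + A^{2}$ ($t{\left(A \right)} = -3 + A A = -3 + A^{2}$)
$V{\left(v,h \right)} = -4 + \left(-2 + v\right) \left(158 + h\right)$ ($V{\left(v,h \right)} = -4 + \left(v - \left(3 - \left(-1\right)^{2}\right)\right) \left(h + 158\right) = -4 + \left(v + \left(-3 + 1\right)\right) \left(158 + h\right) = -4 + \left(v - 2\right) \left(158 + h\right) = -4 + \left(-2 + v\right) \left(158 + h\right)$)
$\sqrt{-22428 + V{\left(3,-101 \right)}} = \sqrt{-22428 - -53} = \sqrt{-22428 + \left(-320 + 202 + 474 - 303\right)} = \sqrt{-22428 + 53} = \sqrt{-22375} = 5 i \sqrt{895}$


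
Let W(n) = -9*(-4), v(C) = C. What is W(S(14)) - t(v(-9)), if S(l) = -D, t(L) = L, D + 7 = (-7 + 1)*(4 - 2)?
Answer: 45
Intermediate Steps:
D = -19 (D = -7 + (-7 + 1)*(4 - 2) = -7 - 6*2 = -7 - 12 = -19)
S(l) = 19 (S(l) = -1*(-19) = 19)
W(n) = 36
W(S(14)) - t(v(-9)) = 36 - 1*(-9) = 36 + 9 = 45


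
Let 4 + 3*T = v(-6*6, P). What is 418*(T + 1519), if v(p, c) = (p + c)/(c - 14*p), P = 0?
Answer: 4440623/7 ≈ 6.3438e+5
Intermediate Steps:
v(p, c) = (c + p)/(c - 14*p)
T = -19/14 (T = -4/3 + ((0 - 6*6)/(0 - (-84)*6))/3 = -4/3 + ((0 - 36)/(0 - 14*(-36)))/3 = -4/3 + (-36/(0 + 504))/3 = -4/3 + (-36/504)/3 = -4/3 + ((1/504)*(-36))/3 = -4/3 + (⅓)*(-1/14) = -4/3 - 1/42 = -19/14 ≈ -1.3571)
418*(T + 1519) = 418*(-19/14 + 1519) = 418*(21247/14) = 4440623/7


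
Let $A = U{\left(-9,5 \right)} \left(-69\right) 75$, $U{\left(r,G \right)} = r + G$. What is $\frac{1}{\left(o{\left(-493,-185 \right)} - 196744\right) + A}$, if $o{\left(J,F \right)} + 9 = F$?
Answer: $- \frac{1}{176238} \approx -5.6741 \cdot 10^{-6}$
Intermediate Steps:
$o{\left(J,F \right)} = -9 + F$
$U{\left(r,G \right)} = G + r$
$A = 20700$ ($A = \left(5 - 9\right) \left(-69\right) 75 = \left(-4\right) \left(-69\right) 75 = 276 \cdot 75 = 20700$)
$\frac{1}{\left(o{\left(-493,-185 \right)} - 196744\right) + A} = \frac{1}{\left(\left(-9 - 185\right) - 196744\right) + 20700} = \frac{1}{\left(-194 - 196744\right) + 20700} = \frac{1}{-196938 + 20700} = \frac{1}{-176238} = - \frac{1}{176238}$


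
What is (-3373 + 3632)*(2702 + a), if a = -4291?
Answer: -411551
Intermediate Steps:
(-3373 + 3632)*(2702 + a) = (-3373 + 3632)*(2702 - 4291) = 259*(-1589) = -411551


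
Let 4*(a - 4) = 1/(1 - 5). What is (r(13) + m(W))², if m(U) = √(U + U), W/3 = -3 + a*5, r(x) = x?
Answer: 2153/8 + 39*√178/2 ≈ 529.29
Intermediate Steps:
a = 63/16 (a = 4 + 1/(4*(1 - 5)) = 4 + (¼)/(-4) = 4 + (¼)*(-¼) = 4 - 1/16 = 63/16 ≈ 3.9375)
W = 801/16 (W = 3*(-3 + (63/16)*5) = 3*(-3 + 315/16) = 3*(267/16) = 801/16 ≈ 50.063)
m(U) = √2*√U (m(U) = √(2*U) = √2*√U)
(r(13) + m(W))² = (13 + √2*√(801/16))² = (13 + √2*(3*√89/4))² = (13 + 3*√178/4)²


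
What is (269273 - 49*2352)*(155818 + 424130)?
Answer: 89326490700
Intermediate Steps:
(269273 - 49*2352)*(155818 + 424130) = (269273 - 115248)*579948 = 154025*579948 = 89326490700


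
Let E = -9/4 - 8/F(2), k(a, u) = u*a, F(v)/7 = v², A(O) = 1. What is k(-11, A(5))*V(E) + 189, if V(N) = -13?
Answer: 332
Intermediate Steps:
F(v) = 7*v²
k(a, u) = a*u
E = -71/28 (E = -9/4 - 8/(7*2²) = -9*¼ - 8/(7*4) = -9/4 - 8/28 = -9/4 - 8*1/28 = -9/4 - 2/7 = -71/28 ≈ -2.5357)
k(-11, A(5))*V(E) + 189 = -11*1*(-13) + 189 = -11*(-13) + 189 = 143 + 189 = 332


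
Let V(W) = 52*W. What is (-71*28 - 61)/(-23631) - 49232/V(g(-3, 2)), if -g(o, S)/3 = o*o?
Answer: 97189849/2764827 ≈ 35.152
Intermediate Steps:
g(o, S) = -3*o² (g(o, S) = -3*o*o = -3*o²)
(-71*28 - 61)/(-23631) - 49232/V(g(-3, 2)) = (-71*28 - 61)/(-23631) - 49232/(52*(-3*(-3)²)) = (-1988 - 61)*(-1/23631) - 49232/(52*(-3*9)) = -2049*(-1/23631) - 49232/(52*(-27)) = 683/7877 - 49232/(-1404) = 683/7877 - 49232*(-1/1404) = 683/7877 + 12308/351 = 97189849/2764827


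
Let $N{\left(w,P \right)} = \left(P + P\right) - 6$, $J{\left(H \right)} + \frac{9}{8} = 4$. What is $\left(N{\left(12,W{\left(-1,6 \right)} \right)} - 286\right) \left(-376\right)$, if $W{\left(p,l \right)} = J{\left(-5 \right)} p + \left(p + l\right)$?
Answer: $108194$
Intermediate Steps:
$J{\left(H \right)} = \frac{23}{8}$ ($J{\left(H \right)} = - \frac{9}{8} + 4 = \frac{23}{8}$)
$W{\left(p,l \right)} = l + \frac{31 p}{8}$ ($W{\left(p,l \right)} = \frac{23 p}{8} + \left(p + l\right) = \frac{23 p}{8} + \left(l + p\right) = l + \frac{31 p}{8}$)
$N{\left(w,P \right)} = -6 + 2 P$ ($N{\left(w,P \right)} = 2 P - 6 = -6 + 2 P$)
$\left(N{\left(12,W{\left(-1,6 \right)} \right)} - 286\right) \left(-376\right) = \left(\left(-6 + 2 \left(6 + \frac{31}{8} \left(-1\right)\right)\right) - 286\right) \left(-376\right) = \left(\left(-6 + 2 \left(6 - \frac{31}{8}\right)\right) - 286\right) \left(-376\right) = \left(\left(-6 + 2 \cdot \frac{17}{8}\right) - 286\right) \left(-376\right) = \left(\left(-6 + \frac{17}{4}\right) - 286\right) \left(-376\right) = \left(- \frac{7}{4} - 286\right) \left(-376\right) = \left(- \frac{1151}{4}\right) \left(-376\right) = 108194$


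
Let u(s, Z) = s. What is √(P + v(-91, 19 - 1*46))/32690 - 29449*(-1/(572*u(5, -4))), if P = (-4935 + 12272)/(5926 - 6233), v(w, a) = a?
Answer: 29449/2860 + I*√4797182/10035830 ≈ 10.297 + 0.00021824*I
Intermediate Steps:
P = -7337/307 (P = 7337/(-307) = 7337*(-1/307) = -7337/307 ≈ -23.899)
√(P + v(-91, 19 - 1*46))/32690 - 29449*(-1/(572*u(5, -4))) = √(-7337/307 + (19 - 1*46))/32690 - 29449/(-22*5*26) = √(-7337/307 + (19 - 46))*(1/32690) - 29449/((-110*26)) = √(-7337/307 - 27)*(1/32690) - 29449/(-2860) = √(-15626/307)*(1/32690) - 29449*(-1/2860) = (I*√4797182/307)*(1/32690) + 29449/2860 = I*√4797182/10035830 + 29449/2860 = 29449/2860 + I*√4797182/10035830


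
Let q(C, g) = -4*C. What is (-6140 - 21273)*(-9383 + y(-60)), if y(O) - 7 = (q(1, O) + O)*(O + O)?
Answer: 46492448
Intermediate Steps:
y(O) = 7 + 2*O*(-4 + O) (y(O) = 7 + (-4*1 + O)*(O + O) = 7 + (-4 + O)*(2*O) = 7 + 2*O*(-4 + O))
(-6140 - 21273)*(-9383 + y(-60)) = (-6140 - 21273)*(-9383 + (7 - 8*(-60) + 2*(-60)²)) = -27413*(-9383 + (7 + 480 + 2*3600)) = -27413*(-9383 + (7 + 480 + 7200)) = -27413*(-9383 + 7687) = -27413*(-1696) = 46492448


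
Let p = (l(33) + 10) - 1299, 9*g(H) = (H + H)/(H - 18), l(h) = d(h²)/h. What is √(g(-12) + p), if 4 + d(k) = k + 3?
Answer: I*√34193005/165 ≈ 35.439*I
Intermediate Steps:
d(k) = -1 + k (d(k) = -4 + (k + 3) = -4 + (3 + k) = -1 + k)
l(h) = (-1 + h²)/h
g(H) = 2*H/(9*(-18 + H)) (g(H) = ((H + H)/(H - 18))/9 = ((2*H)/(-18 + H))/9 = (2*H/(-18 + H))/9 = 2*H/(9*(-18 + H)))
p = -41449/33 (p = ((33 - 1/33) + 10) - 1299 = (1088/33 + 10) - 1299 = 1418/33 - 1299 = -41449/33 ≈ -1256.0)
√(g(-12) + p) = √((2/9)*(-12)/(-18 - 12) - 41449/33) = √((2/9)*(-12)/(-30) - 41449/33) = √((2/9)*(-12)*(-1/30) - 41449/33) = √(4/45 - 41449/33) = √(-621691/495) = I*√34193005/165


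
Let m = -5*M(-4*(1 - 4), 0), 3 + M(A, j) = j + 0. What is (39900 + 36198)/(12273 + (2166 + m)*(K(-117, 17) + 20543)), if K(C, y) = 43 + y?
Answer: 12683/7491236 ≈ 0.0016930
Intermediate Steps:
M(A, j) = -3 + j (M(A, j) = -3 + (j + 0) = -3 + j)
m = 15 (m = -5*(-3 + 0) = -5*(-3) = 15)
(39900 + 36198)/(12273 + (2166 + m)*(K(-117, 17) + 20543)) = (39900 + 36198)/(12273 + (2166 + 15)*((43 + 17) + 20543)) = 76098/(12273 + 2181*(60 + 20543)) = 76098/(12273 + 2181*20603) = 76098/(12273 + 44935143) = 76098/44947416 = 76098*(1/44947416) = 12683/7491236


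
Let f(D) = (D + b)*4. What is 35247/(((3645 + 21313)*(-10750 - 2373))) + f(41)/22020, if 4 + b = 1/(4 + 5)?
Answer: 107646647941/16227168355530 ≈ 0.0066337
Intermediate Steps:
b = -35/9 (b = -4 + 1/(4 + 5) = -4 + 1/9 = -4 + ⅑ = -35/9 ≈ -3.8889)
f(D) = -140/9 + 4*D (f(D) = (D - 35/9)*4 = (-35/9 + D)*4 = -140/9 + 4*D)
35247/(((3645 + 21313)*(-10750 - 2373))) + f(41)/22020 = 35247/(((3645 + 21313)*(-10750 - 2373))) + (-140/9 + 4*41)/22020 = 35247/((24958*(-13123))) + (-140/9 + 164)*(1/22020) = 35247/(-327523834) + (1336/9)*(1/22020) = 35247*(-1/327523834) + 334/49545 = -35247/327523834 + 334/49545 = 107646647941/16227168355530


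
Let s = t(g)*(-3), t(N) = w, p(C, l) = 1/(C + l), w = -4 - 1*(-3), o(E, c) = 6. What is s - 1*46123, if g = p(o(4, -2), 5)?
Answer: -46120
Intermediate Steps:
w = -1 (w = -4 + 3 = -1)
g = 1/11 (g = 1/(6 + 5) = 1/11 ≈ 0.090909)
t(N) = -1
s = 3 (s = -1*(-3) = 3)
s - 1*46123 = 3 - 1*46123 = 3 - 46123 = -46120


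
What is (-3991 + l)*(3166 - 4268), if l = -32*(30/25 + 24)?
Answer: 26433674/5 ≈ 5.2867e+6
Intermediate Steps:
l = -4032/5 (l = -32*(30*(1/25) + 24) = -32*(6/5 + 24) = -32*126/5 = -4032/5 ≈ -806.40)
(-3991 + l)*(3166 - 4268) = (-3991 - 4032/5)*(3166 - 4268) = -23987/5*(-1102) = 26433674/5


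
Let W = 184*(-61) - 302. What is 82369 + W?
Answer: 70843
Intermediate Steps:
W = -11526 (W = -11224 - 302 = -11526)
82369 + W = 82369 - 11526 = 70843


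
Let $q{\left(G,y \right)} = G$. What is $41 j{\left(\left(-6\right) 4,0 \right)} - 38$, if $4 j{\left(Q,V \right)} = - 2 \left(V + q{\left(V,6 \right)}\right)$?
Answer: $-38$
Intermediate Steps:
$j{\left(Q,V \right)} = - V$ ($j{\left(Q,V \right)} = \frac{\left(-2\right) \left(V + V\right)}{4} = \frac{\left(-2\right) 2 V}{4} = \frac{\left(-4\right) V}{4} = - V$)
$41 j{\left(\left(-6\right) 4,0 \right)} - 38 = 41 \left(\left(-1\right) 0\right) - 38 = 41 \cdot 0 - 38 = 0 - 38 = -38$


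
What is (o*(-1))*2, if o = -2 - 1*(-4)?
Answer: -4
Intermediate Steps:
o = 2 (o = -2 + 4 = 2)
(o*(-1))*2 = (2*(-1))*2 = -2*2 = -4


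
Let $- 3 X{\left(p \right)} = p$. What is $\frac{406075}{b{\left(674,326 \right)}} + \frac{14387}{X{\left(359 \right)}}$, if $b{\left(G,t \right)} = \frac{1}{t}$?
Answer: $\frac{47524538389}{359} \approx 1.3238 \cdot 10^{8}$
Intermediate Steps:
$X{\left(p \right)} = - \frac{p}{3}$
$\frac{406075}{b{\left(674,326 \right)}} + \frac{14387}{X{\left(359 \right)}} = \frac{406075}{\frac{1}{326}} + \frac{14387}{\left(- \frac{1}{3}\right) 359} = 406075 \frac{1}{\frac{1}{326}} + \frac{14387}{- \frac{359}{3}} = 406075 \cdot 326 + 14387 \left(- \frac{3}{359}\right) = 132380450 - \frac{43161}{359} = \frac{47524538389}{359}$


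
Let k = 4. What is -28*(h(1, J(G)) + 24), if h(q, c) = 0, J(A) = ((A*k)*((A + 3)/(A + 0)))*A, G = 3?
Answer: -672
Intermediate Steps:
J(A) = A*(12 + 4*A) (J(A) = ((A*4)*((A + 3)/(A + 0)))*A = ((4*A)*((3 + A)/A))*A = (12 + 4*A)*A = A*(12 + 4*A))
-28*(h(1, J(G)) + 24) = -28*(0 + 24) = -28*24 = -672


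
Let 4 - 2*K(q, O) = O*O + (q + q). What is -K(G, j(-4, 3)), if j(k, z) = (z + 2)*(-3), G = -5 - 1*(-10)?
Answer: 231/2 ≈ 115.50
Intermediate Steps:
G = 5 (G = -5 + 10 = 5)
j(k, z) = -6 - 3*z (j(k, z) = (2 + z)*(-3) = -6 - 3*z)
K(q, O) = 2 - q - O²/2 (K(q, O) = 2 - (O*O + (q + q))/2 = 2 - (O² + 2*q)/2 = 2 + (-q - O²/2) = 2 - q - O²/2)
-K(G, j(-4, 3)) = -(2 - 1*5 - (-6 - 3*3)²/2) = -(2 - 5 - (-6 - 9)²/2) = -(2 - 5 - ½*(-15)²) = -(2 - 5 - ½*225) = -(2 - 5 - 225/2) = -1*(-231/2) = 231/2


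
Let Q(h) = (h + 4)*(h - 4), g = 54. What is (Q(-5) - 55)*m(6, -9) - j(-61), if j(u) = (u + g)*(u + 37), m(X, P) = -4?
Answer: 16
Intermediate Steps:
Q(h) = (-4 + h)*(4 + h) (Q(h) = (4 + h)*(-4 + h) = (-4 + h)*(4 + h))
j(u) = (37 + u)*(54 + u) (j(u) = (u + 54)*(u + 37) = (54 + u)*(37 + u) = (37 + u)*(54 + u))
(Q(-5) - 55)*m(6, -9) - j(-61) = ((-16 + (-5)**2) - 55)*(-4) - (1998 + (-61)**2 + 91*(-61)) = ((-16 + 25) - 55)*(-4) - (1998 + 3721 - 5551) = (9 - 55)*(-4) - 1*168 = -46*(-4) - 168 = 184 - 168 = 16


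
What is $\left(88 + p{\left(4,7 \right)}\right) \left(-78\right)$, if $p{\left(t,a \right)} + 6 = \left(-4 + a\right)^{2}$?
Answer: $-7098$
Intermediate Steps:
$p{\left(t,a \right)} = -6 + \left(-4 + a\right)^{2}$
$\left(88 + p{\left(4,7 \right)}\right) \left(-78\right) = \left(88 - \left(6 - \left(-4 + 7\right)^{2}\right)\right) \left(-78\right) = \left(88 - \left(6 - 3^{2}\right)\right) \left(-78\right) = \left(88 + \left(-6 + 9\right)\right) \left(-78\right) = \left(88 + 3\right) \left(-78\right) = 91 \left(-78\right) = -7098$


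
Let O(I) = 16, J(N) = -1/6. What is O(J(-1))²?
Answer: 256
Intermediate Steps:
J(N) = -⅙ (J(N) = -1*⅙ = -⅙)
O(J(-1))² = 16² = 256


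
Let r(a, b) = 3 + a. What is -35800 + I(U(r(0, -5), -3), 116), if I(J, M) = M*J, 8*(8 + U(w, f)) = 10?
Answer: -36583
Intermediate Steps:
U(w, f) = -27/4 (U(w, f) = -8 + (⅛)*10 = -8 + 5/4 = -27/4)
I(J, M) = J*M
-35800 + I(U(r(0, -5), -3), 116) = -35800 - 27/4*116 = -35800 - 783 = -36583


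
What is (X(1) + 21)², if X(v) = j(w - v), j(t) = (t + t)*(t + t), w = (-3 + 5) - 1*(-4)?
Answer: 14641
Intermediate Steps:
w = 6 (w = 2 + 4 = 6)
j(t) = 4*t² (j(t) = (2*t)*(2*t) = 4*t²)
X(v) = 4*(6 - v)²
(X(1) + 21)² = (4*(-6 + 1)² + 21)² = (4*(-5)² + 21)² = (4*25 + 21)² = (100 + 21)² = 121² = 14641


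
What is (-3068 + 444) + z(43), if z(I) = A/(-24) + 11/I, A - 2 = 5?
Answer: -2708005/1032 ≈ -2624.0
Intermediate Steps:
A = 7 (A = 2 + 5 = 7)
z(I) = -7/24 + 11/I (z(I) = 7/(-24) + 11/I = 7*(-1/24) + 11/I = -7/24 + 11/I)
(-3068 + 444) + z(43) = (-3068 + 444) + (-7/24 + 11/43) = -2624 + (-7/24 + 11*(1/43)) = -2624 + (-7/24 + 11/43) = -2624 - 37/1032 = -2708005/1032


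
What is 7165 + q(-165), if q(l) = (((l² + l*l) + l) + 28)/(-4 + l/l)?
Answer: -32818/3 ≈ -10939.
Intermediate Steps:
q(l) = -28/3 - 2*l²/3 - l/3 (q(l) = (((l² + l²) + l) + 28)/(-4 + 1) = ((2*l² + l) + 28)/(-3) = ((l + 2*l²) + 28)*(-⅓) = (28 + l + 2*l²)*(-⅓) = -28/3 - 2*l²/3 - l/3)
7165 + q(-165) = 7165 + (-28/3 - ⅔*(-165)² - ⅓*(-165)) = 7165 + (-28/3 - ⅔*27225 + 55) = 7165 + (-28/3 - 18150 + 55) = 7165 - 54313/3 = -32818/3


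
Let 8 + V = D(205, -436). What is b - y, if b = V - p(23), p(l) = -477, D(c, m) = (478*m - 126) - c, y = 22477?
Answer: -230747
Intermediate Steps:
D(c, m) = -126 - c + 478*m (D(c, m) = (-126 + 478*m) - c = -126 - c + 478*m)
V = -208747 (V = -8 + (-126 - 1*205 + 478*(-436)) = -8 + (-126 - 205 - 208408) = -8 - 208739 = -208747)
b = -208270 (b = -208747 - 1*(-477) = -208747 + 477 = -208270)
b - y = -208270 - 1*22477 = -208270 - 22477 = -230747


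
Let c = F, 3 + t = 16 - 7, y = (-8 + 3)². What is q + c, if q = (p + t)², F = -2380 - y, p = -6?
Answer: -2405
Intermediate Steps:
y = 25 (y = (-5)² = 25)
t = 6 (t = -3 + (16 - 7) = -3 + 9 = 6)
F = -2405 (F = -2380 - 1*25 = -2380 - 25 = -2405)
q = 0 (q = (-6 + 6)² = 0² = 0)
c = -2405
q + c = 0 - 2405 = -2405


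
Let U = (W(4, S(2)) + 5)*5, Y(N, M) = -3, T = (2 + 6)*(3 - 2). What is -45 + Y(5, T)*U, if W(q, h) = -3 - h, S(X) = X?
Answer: -45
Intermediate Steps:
T = 8 (T = 8*1 = 8)
U = 0 (U = ((-3 - 1*2) + 5)*5 = ((-3 - 2) + 5)*5 = (-5 + 5)*5 = 0*5 = 0)
-45 + Y(5, T)*U = -45 - 3*0 = -45 + 0 = -45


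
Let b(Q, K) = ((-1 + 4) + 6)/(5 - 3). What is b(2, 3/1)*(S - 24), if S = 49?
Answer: 225/2 ≈ 112.50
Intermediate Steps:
b(Q, K) = 9/2 (b(Q, K) = (3 + 6)/2 = 9*(½) = 9/2)
b(2, 3/1)*(S - 24) = 9*(49 - 24)/2 = (9/2)*25 = 225/2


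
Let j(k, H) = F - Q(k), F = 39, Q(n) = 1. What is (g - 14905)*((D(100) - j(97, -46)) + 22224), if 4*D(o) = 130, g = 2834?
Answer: -536399027/2 ≈ -2.6820e+8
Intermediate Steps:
D(o) = 65/2 (D(o) = (¼)*130 = 65/2)
j(k, H) = 38 (j(k, H) = 39 - 1*1 = 39 - 1 = 38)
(g - 14905)*((D(100) - j(97, -46)) + 22224) = (2834 - 14905)*((65/2 - 1*38) + 22224) = -12071*((65/2 - 38) + 22224) = -12071*(-11/2 + 22224) = -12071*44437/2 = -536399027/2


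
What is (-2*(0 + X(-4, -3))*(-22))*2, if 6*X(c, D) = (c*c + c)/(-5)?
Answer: -176/5 ≈ -35.200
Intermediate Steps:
X(c, D) = -c/30 - c**2/30 (X(c, D) = ((c*c + c)/(-5))/6 = ((c**2 + c)*(-1/5))/6 = ((c + c**2)*(-1/5))/6 = (-c/5 - c**2/5)/6 = -c/30 - c**2/30)
(-2*(0 + X(-4, -3))*(-22))*2 = (-2*(0 - 1/30*(-4)*(1 - 4))*(-22))*2 = (-2*(0 - 1/30*(-4)*(-3))*(-22))*2 = (-2*(0 - 2/5)*(-22))*2 = (-2*(-2/5)*(-22))*2 = ((4/5)*(-22))*2 = -88/5*2 = -176/5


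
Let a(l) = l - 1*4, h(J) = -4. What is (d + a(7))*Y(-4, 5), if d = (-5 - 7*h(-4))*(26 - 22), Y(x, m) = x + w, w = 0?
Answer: -380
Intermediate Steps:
a(l) = -4 + l (a(l) = l - 4 = -4 + l)
Y(x, m) = x (Y(x, m) = x + 0 = x)
d = 92 (d = (-5 - 7*(-4))*(26 - 22) = (-5 + 28)*4 = 23*4 = 92)
(d + a(7))*Y(-4, 5) = (92 + (-4 + 7))*(-4) = (92 + 3)*(-4) = 95*(-4) = -380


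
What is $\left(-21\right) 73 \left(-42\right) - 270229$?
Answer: $-205843$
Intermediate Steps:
$\left(-21\right) 73 \left(-42\right) - 270229 = \left(-1533\right) \left(-42\right) - 270229 = 64386 - 270229 = -205843$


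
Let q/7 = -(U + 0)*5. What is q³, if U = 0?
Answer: 0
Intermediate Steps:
q = 0 (q = 7*(-(0 + 0)*5) = 7*(-1*0*5) = 7*(0*5) = 7*0 = 0)
q³ = 0³ = 0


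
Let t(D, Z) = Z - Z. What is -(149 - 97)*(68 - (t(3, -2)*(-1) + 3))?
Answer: -3380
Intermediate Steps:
t(D, Z) = 0
-(149 - 97)*(68 - (t(3, -2)*(-1) + 3)) = -(149 - 97)*(68 - (0*(-1) + 3)) = -52*(68 - (0 + 3)) = -52*(68 - 1*3) = -52*(68 - 3) = -52*65 = -1*3380 = -3380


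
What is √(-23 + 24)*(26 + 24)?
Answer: 50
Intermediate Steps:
√(-23 + 24)*(26 + 24) = √1*50 = 1*50 = 50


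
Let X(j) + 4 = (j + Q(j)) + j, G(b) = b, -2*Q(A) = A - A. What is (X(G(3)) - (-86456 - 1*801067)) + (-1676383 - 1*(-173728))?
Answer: -615130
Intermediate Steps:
Q(A) = 0 (Q(A) = -(A - A)/2 = -½*0 = 0)
X(j) = -4 + 2*j (X(j) = -4 + ((j + 0) + j) = -4 + (j + j) = -4 + 2*j)
(X(G(3)) - (-86456 - 1*801067)) + (-1676383 - 1*(-173728)) = ((-4 + 2*3) - (-86456 - 1*801067)) + (-1676383 - 1*(-173728)) = ((-4 + 6) - (-86456 - 801067)) + (-1676383 + 173728) = (2 - 1*(-887523)) - 1502655 = (2 + 887523) - 1502655 = 887525 - 1502655 = -615130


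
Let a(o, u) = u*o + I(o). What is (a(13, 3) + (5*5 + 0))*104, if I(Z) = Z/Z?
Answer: 6760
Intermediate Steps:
I(Z) = 1
a(o, u) = 1 + o*u (a(o, u) = u*o + 1 = o*u + 1 = 1 + o*u)
(a(13, 3) + (5*5 + 0))*104 = ((1 + 13*3) + (5*5 + 0))*104 = ((1 + 39) + (25 + 0))*104 = (40 + 25)*104 = 65*104 = 6760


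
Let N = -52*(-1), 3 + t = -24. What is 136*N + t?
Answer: 7045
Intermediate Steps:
t = -27 (t = -3 - 24 = -27)
N = 52
136*N + t = 136*52 - 27 = 7072 - 27 = 7045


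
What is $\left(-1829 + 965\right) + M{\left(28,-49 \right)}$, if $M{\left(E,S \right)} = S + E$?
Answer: $-885$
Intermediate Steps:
$M{\left(E,S \right)} = E + S$
$\left(-1829 + 965\right) + M{\left(28,-49 \right)} = \left(-1829 + 965\right) + \left(28 - 49\right) = -864 - 21 = -885$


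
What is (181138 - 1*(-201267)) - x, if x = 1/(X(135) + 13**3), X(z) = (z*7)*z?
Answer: 49625461659/129772 ≈ 3.8241e+5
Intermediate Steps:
X(z) = 7*z**2 (X(z) = (7*z)*z = 7*z**2)
x = 1/129772 (x = 1/(7*135**2 + 13**3) = 1/(7*18225 + 2197) = 1/(127575 + 2197) = 1/129772 ≈ 7.7058e-6)
(181138 - 1*(-201267)) - x = (181138 - 1*(-201267)) - 1*1/129772 = (181138 + 201267) - 1/129772 = 382405 - 1/129772 = 49625461659/129772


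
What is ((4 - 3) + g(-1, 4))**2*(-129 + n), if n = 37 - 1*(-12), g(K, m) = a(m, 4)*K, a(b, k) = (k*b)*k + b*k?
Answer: -499280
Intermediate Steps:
a(b, k) = b*k + b*k**2 (a(b, k) = (b*k)*k + b*k = b*k**2 + b*k = b*k + b*k**2)
g(K, m) = 20*K*m (g(K, m) = (m*4*(1 + 4))*K = (m*4*5)*K = (20*m)*K = 20*K*m)
n = 49 (n = 37 + 12 = 49)
((4 - 3) + g(-1, 4))**2*(-129 + n) = ((4 - 3) + 20*(-1)*4)**2*(-129 + 49) = (1 - 80)**2*(-80) = (-79)**2*(-80) = 6241*(-80) = -499280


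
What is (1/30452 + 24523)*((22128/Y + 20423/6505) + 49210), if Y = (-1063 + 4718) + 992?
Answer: 370349045855979243129/306841812740 ≈ 1.2070e+9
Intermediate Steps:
Y = 4647 (Y = 3655 + 992 = 4647)
(1/30452 + 24523)*((22128/Y + 20423/6505) + 49210) = (1/30452 + 24523)*((22128/4647 + 20423/6505) + 49210) = (1/30452 + 24523)*((22128*(1/4647) + 20423*(1/6505)) + 49210) = 746774397*((7376/1549 + 20423/6505) + 49210)/30452 = 746774397*(79616107/10076245 + 49210)/30452 = (746774397/30452)*(495931632557/10076245) = 370349045855979243129/306841812740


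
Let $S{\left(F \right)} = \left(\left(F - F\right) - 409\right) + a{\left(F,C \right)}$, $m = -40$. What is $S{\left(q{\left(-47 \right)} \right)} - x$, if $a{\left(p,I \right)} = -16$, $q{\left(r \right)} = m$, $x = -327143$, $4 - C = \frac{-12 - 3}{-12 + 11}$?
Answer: $326718$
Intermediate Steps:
$C = -11$ ($C = 4 - \frac{-12 - 3}{-12 + 11} = 4 - - \frac{15}{-1} = 4 - \left(-15\right) \left(-1\right) = 4 - 15 = -11$)
$q{\left(r \right)} = -40$
$S{\left(F \right)} = -425$ ($S{\left(F \right)} = \left(\left(F - F\right) - 409\right) - 16 = \left(0 - 409\right) - 16 = -409 - 16 = -425$)
$S{\left(q{\left(-47 \right)} \right)} - x = -425 - -327143 = -425 + 327143 = 326718$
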